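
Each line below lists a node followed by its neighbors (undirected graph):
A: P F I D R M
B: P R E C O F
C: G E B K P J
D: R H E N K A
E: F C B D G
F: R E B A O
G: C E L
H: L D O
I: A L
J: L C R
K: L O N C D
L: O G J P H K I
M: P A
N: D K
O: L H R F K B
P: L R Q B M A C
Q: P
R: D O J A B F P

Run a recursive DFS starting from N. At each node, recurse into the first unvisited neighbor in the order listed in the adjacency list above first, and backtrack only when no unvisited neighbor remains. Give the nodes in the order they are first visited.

N D R O L G C E F B P Q M A I K J H

Visit N
N → D
D → R
R → O
O → L
L → G
G → C
C → E
E → F
F → B
B → P
P → Q
P → M
M → A
A → I
C → K
C → J
L → H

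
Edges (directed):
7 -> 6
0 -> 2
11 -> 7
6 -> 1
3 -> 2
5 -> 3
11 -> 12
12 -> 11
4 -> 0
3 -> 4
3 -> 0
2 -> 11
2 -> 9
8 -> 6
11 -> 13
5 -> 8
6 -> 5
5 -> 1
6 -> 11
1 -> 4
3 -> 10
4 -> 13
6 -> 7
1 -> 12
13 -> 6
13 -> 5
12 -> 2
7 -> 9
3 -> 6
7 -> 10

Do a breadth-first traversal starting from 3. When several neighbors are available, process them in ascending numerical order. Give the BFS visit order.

3 0 2 4 6 10 9 11 13 1 5 7 12 8

Visit 3; enqueue 0, 2, 4, 6, 10 → queue [0, 2, 4, 6, 10]
Visit 0 → queue [2, 4, 6, 10]
Visit 2; enqueue 9, 11 → queue [4, 6, 10, 9, 11]
Visit 4; enqueue 13 → queue [6, 10, 9, 11, 13]
Visit 6; enqueue 1, 5, 7 → queue [10, 9, 11, 13, 1, 5, 7]
Visit 10 → queue [9, 11, 13, 1, 5, 7]
Visit 9 → queue [11, 13, 1, 5, 7]
Visit 11; enqueue 12 → queue [13, 1, 5, 7, 12]
Visit 13 → queue [1, 5, 7, 12]
Visit 1 → queue [5, 7, 12]
Visit 5; enqueue 8 → queue [7, 12, 8]
Visit 7 → queue [12, 8]
Visit 12 → queue [8]
Visit 8 → queue []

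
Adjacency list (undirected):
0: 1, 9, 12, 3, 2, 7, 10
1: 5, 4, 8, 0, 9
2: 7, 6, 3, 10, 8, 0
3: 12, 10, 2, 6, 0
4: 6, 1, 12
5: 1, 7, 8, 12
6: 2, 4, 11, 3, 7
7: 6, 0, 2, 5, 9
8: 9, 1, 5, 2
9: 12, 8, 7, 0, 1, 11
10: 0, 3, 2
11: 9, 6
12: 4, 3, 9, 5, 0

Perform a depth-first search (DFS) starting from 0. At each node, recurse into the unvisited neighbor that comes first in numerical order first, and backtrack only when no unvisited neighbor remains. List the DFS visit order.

0, 1, 4, 6, 2, 3, 10, 12, 5, 7, 9, 8, 11

Visit 0
0 → 1
1 → 4
4 → 6
6 → 2
2 → 3
3 → 10
3 → 12
12 → 5
5 → 7
7 → 9
9 → 8
9 → 11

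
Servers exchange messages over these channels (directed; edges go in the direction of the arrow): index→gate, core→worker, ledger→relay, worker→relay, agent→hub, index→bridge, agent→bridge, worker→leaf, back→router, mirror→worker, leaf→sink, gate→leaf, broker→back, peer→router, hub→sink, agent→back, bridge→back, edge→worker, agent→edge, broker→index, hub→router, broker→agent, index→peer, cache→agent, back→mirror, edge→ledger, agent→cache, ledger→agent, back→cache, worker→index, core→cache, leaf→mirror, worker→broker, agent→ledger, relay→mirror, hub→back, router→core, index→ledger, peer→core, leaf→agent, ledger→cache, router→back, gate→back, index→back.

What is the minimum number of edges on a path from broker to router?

2

Level 0: broker
Level 1: agent, back, index
Level 2: bridge, cache, edge, gate, hub, ledger, mirror, peer, router
Level 3: core, leaf, relay, sink, worker
router first appears at level 2.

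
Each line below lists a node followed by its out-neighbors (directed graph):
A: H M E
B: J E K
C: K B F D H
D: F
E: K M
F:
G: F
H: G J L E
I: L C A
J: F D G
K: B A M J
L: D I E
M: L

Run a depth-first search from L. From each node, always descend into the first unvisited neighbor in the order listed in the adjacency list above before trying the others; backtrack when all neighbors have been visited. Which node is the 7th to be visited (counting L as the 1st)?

B

Visit L
L → D
D → F
L → I
I → C
C → K
K → B
B → J
J → G
B → E
E → M
K → A
A → H

Visit order: L, D, F, I, C, K, B, J, G, E, M, A, H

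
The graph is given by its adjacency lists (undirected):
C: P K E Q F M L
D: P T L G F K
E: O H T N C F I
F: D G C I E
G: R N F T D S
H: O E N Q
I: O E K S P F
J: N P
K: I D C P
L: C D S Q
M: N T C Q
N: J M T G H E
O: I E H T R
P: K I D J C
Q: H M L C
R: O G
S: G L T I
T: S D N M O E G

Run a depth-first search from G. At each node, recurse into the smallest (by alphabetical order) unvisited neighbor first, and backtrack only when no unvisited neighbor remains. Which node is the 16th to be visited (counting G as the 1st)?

Visit G
G → D
D → F
F → C
C → E
E → H
H → N
N → J
J → P
P → I
I → K
I → O
O → R
O → T
T → M
M → Q
Q → L
L → S

Visit order: G, D, F, C, E, H, N, J, P, I, K, O, R, T, M, Q, L, S

Q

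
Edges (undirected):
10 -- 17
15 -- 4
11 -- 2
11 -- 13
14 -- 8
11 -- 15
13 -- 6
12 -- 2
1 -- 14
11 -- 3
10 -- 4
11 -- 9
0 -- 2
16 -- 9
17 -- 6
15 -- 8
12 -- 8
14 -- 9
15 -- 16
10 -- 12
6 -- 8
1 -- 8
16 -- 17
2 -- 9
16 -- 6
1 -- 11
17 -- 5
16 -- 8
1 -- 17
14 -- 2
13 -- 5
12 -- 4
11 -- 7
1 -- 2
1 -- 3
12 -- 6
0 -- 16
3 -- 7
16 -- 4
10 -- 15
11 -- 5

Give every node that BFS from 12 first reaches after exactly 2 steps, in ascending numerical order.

0, 1, 9, 11, 13, 14, 15, 16, 17

Level 0: 12
Level 1: 2, 4, 6, 8, 10
Level 2: 0, 1, 9, 11, 13, 14, 15, 16, 17
Level 3: 3, 5, 7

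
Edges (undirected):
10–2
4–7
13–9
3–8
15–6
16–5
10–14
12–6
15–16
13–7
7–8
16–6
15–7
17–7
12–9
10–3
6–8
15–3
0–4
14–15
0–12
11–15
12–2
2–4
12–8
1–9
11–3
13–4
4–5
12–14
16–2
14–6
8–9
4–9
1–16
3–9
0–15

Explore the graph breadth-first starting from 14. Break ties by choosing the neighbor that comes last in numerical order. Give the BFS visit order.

Visit 14; enqueue 15, 12, 10, 6 → queue [15, 12, 10, 6]
Visit 15; enqueue 16, 11, 7, 3, 0 → queue [12, 10, 6, 16, 11, 7, 3, 0]
Visit 12; enqueue 9, 8, 2 → queue [10, 6, 16, 11, 7, 3, 0, 9, 8, 2]
Visit 10 → queue [6, 16, 11, 7, 3, 0, 9, 8, 2]
Visit 6 → queue [16, 11, 7, 3, 0, 9, 8, 2]
Visit 16; enqueue 5, 1 → queue [11, 7, 3, 0, 9, 8, 2, 5, 1]
Visit 11 → queue [7, 3, 0, 9, 8, 2, 5, 1]
Visit 7; enqueue 17, 13, 4 → queue [3, 0, 9, 8, 2, 5, 1, 17, 13, 4]
Visit 3 → queue [0, 9, 8, 2, 5, 1, 17, 13, 4]
Visit 0 → queue [9, 8, 2, 5, 1, 17, 13, 4]
Visit 9 → queue [8, 2, 5, 1, 17, 13, 4]
Visit 8 → queue [2, 5, 1, 17, 13, 4]
Visit 2 → queue [5, 1, 17, 13, 4]
Visit 5 → queue [1, 17, 13, 4]
Visit 1 → queue [17, 13, 4]
Visit 17 → queue [13, 4]
Visit 13 → queue [4]
Visit 4 → queue []

14 -> 15 -> 12 -> 10 -> 6 -> 16 -> 11 -> 7 -> 3 -> 0 -> 9 -> 8 -> 2 -> 5 -> 1 -> 17 -> 13 -> 4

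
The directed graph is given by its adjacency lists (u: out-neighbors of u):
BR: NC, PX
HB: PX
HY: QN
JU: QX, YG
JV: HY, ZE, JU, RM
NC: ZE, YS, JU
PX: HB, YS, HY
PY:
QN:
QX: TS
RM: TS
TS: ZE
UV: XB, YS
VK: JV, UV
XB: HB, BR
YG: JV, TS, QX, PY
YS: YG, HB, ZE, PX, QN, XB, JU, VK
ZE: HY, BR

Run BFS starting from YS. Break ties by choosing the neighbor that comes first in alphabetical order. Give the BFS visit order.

Visit YS; enqueue HB, JU, PX, QN, VK, XB, YG, ZE → queue [HB, JU, PX, QN, VK, XB, YG, ZE]
Visit HB → queue [JU, PX, QN, VK, XB, YG, ZE]
Visit JU; enqueue QX → queue [PX, QN, VK, XB, YG, ZE, QX]
Visit PX; enqueue HY → queue [QN, VK, XB, YG, ZE, QX, HY]
Visit QN → queue [VK, XB, YG, ZE, QX, HY]
Visit VK; enqueue JV, UV → queue [XB, YG, ZE, QX, HY, JV, UV]
Visit XB; enqueue BR → queue [YG, ZE, QX, HY, JV, UV, BR]
Visit YG; enqueue PY, TS → queue [ZE, QX, HY, JV, UV, BR, PY, TS]
Visit ZE → queue [QX, HY, JV, UV, BR, PY, TS]
Visit QX → queue [HY, JV, UV, BR, PY, TS]
Visit HY → queue [JV, UV, BR, PY, TS]
Visit JV; enqueue RM → queue [UV, BR, PY, TS, RM]
Visit UV → queue [BR, PY, TS, RM]
Visit BR; enqueue NC → queue [PY, TS, RM, NC]
Visit PY → queue [TS, RM, NC]
Visit TS → queue [RM, NC]
Visit RM → queue [NC]
Visit NC → queue []

YS → HB → JU → PX → QN → VK → XB → YG → ZE → QX → HY → JV → UV → BR → PY → TS → RM → NC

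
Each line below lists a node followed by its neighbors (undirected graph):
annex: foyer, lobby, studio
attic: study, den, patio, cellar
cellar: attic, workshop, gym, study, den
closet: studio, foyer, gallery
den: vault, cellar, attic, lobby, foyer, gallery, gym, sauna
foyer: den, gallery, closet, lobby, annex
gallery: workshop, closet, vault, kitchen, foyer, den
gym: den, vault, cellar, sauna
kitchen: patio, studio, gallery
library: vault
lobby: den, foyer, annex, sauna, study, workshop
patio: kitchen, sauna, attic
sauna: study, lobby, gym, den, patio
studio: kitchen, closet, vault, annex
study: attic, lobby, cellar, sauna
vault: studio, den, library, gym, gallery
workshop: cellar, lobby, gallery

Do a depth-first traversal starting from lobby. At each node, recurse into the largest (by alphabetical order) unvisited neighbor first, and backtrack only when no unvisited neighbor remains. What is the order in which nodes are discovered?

Visit lobby
lobby → workshop
workshop → gallery
gallery → vault
vault → studio
studio → kitchen
kitchen → patio
patio → sauna
sauna → study
study → cellar
cellar → gym
gym → den
den → foyer
foyer → closet
foyer → annex
den → attic
vault → library

lobby, workshop, gallery, vault, studio, kitchen, patio, sauna, study, cellar, gym, den, foyer, closet, annex, attic, library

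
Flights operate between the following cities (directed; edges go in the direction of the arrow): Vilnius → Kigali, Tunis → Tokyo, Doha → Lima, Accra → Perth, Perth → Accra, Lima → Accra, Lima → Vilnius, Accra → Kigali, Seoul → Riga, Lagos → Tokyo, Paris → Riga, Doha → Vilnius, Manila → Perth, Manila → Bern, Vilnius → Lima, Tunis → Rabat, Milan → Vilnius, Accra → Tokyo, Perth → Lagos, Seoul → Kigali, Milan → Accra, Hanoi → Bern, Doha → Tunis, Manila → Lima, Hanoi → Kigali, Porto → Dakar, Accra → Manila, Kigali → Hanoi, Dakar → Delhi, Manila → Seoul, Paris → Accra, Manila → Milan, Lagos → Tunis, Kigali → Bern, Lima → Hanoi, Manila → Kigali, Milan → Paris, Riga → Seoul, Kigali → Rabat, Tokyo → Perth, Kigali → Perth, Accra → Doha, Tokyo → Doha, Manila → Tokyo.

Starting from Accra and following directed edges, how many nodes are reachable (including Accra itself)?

BFS from Accra visits: Accra, Doha, Kigali, Manila, Perth, Tokyo, Lima, Tunis, Vilnius, Bern, Hanoi, Rabat, Milan, Seoul, Lagos, Paris, Riga
Reachable nodes: 17 of 20 total.

17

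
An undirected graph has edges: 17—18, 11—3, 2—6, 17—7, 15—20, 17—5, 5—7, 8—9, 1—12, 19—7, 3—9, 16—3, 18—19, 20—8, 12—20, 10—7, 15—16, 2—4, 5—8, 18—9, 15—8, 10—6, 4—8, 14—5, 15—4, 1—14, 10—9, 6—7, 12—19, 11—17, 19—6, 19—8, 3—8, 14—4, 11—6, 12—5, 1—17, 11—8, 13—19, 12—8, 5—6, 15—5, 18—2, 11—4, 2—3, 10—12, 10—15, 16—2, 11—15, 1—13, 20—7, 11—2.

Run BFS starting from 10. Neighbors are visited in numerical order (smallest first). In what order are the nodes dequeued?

Visit 10; enqueue 6, 7, 9, 12, 15 → queue [6, 7, 9, 12, 15]
Visit 6; enqueue 2, 5, 11, 19 → queue [7, 9, 12, 15, 2, 5, 11, 19]
Visit 7; enqueue 17, 20 → queue [9, 12, 15, 2, 5, 11, 19, 17, 20]
Visit 9; enqueue 3, 8, 18 → queue [12, 15, 2, 5, 11, 19, 17, 20, 3, 8, 18]
Visit 12; enqueue 1 → queue [15, 2, 5, 11, 19, 17, 20, 3, 8, 18, 1]
Visit 15; enqueue 4, 16 → queue [2, 5, 11, 19, 17, 20, 3, 8, 18, 1, 4, 16]
Visit 2 → queue [5, 11, 19, 17, 20, 3, 8, 18, 1, 4, 16]
Visit 5; enqueue 14 → queue [11, 19, 17, 20, 3, 8, 18, 1, 4, 16, 14]
Visit 11 → queue [19, 17, 20, 3, 8, 18, 1, 4, 16, 14]
Visit 19; enqueue 13 → queue [17, 20, 3, 8, 18, 1, 4, 16, 14, 13]
Visit 17 → queue [20, 3, 8, 18, 1, 4, 16, 14, 13]
Visit 20 → queue [3, 8, 18, 1, 4, 16, 14, 13]
Visit 3 → queue [8, 18, 1, 4, 16, 14, 13]
Visit 8 → queue [18, 1, 4, 16, 14, 13]
Visit 18 → queue [1, 4, 16, 14, 13]
Visit 1 → queue [4, 16, 14, 13]
Visit 4 → queue [16, 14, 13]
Visit 16 → queue [14, 13]
Visit 14 → queue [13]
Visit 13 → queue []

10, 6, 7, 9, 12, 15, 2, 5, 11, 19, 17, 20, 3, 8, 18, 1, 4, 16, 14, 13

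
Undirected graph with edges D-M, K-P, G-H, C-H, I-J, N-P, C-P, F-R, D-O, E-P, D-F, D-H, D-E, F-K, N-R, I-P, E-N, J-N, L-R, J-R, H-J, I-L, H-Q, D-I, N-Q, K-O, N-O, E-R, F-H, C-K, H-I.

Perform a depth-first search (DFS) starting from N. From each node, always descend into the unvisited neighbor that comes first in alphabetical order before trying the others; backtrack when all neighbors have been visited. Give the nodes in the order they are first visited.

N, E, D, F, H, C, K, O, P, I, J, R, L, G, Q, M

Visit N
N → E
E → D
D → F
F → H
H → C
C → K
K → O
K → P
P → I
I → J
J → R
R → L
H → G
H → Q
D → M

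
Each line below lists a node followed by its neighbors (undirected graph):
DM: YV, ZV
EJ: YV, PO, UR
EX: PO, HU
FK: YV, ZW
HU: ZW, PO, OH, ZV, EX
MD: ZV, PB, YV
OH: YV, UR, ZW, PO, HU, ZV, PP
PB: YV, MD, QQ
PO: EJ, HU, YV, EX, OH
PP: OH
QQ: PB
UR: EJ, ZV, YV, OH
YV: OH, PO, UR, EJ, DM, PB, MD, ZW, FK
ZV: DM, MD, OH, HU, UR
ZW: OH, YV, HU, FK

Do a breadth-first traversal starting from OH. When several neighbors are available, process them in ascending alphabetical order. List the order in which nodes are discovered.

OH -> HU -> PO -> PP -> UR -> YV -> ZV -> ZW -> EX -> EJ -> DM -> FK -> MD -> PB -> QQ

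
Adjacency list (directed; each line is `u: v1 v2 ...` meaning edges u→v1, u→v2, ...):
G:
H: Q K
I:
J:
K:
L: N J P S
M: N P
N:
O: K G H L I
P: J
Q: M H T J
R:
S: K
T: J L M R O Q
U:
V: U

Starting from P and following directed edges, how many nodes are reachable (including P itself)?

2

BFS from P visits: P, J
Reachable nodes: 2 of 16 total.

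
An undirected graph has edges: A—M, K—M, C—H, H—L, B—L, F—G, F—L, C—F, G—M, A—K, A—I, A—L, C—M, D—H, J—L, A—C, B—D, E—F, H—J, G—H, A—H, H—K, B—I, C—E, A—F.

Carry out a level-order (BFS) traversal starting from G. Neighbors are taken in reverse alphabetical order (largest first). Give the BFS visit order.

Visit G; enqueue M, H, F → queue [M, H, F]
Visit M; enqueue K, C, A → queue [H, F, K, C, A]
Visit H; enqueue L, J, D → queue [F, K, C, A, L, J, D]
Visit F; enqueue E → queue [K, C, A, L, J, D, E]
Visit K → queue [C, A, L, J, D, E]
Visit C → queue [A, L, J, D, E]
Visit A; enqueue I → queue [L, J, D, E, I]
Visit L; enqueue B → queue [J, D, E, I, B]
Visit J → queue [D, E, I, B]
Visit D → queue [E, I, B]
Visit E → queue [I, B]
Visit I → queue [B]
Visit B → queue []

G, M, H, F, K, C, A, L, J, D, E, I, B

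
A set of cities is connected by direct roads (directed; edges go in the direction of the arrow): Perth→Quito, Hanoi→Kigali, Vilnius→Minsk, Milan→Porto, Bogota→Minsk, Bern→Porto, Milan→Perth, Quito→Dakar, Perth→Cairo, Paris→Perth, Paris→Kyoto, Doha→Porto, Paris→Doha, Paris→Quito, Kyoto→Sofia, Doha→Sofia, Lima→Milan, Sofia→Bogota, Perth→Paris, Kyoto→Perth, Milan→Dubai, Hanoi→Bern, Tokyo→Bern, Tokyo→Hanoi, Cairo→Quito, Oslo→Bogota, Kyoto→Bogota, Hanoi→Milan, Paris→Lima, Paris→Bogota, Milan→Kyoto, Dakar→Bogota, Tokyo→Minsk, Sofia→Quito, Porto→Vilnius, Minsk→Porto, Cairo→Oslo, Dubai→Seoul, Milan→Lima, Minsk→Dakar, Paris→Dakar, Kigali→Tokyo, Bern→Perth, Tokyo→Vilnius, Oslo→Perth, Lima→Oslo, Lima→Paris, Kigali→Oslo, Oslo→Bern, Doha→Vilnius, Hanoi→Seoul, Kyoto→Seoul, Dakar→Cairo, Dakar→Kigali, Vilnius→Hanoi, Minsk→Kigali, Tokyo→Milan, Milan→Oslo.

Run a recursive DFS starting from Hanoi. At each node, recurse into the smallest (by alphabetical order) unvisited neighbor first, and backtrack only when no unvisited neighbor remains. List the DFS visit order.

Hanoi -> Bern -> Perth -> Cairo -> Oslo -> Bogota -> Minsk -> Dakar -> Kigali -> Tokyo -> Milan -> Dubai -> Seoul -> Kyoto -> Sofia -> Quito -> Lima -> Paris -> Doha -> Porto -> Vilnius

Visit Hanoi
Hanoi → Bern
Bern → Perth
Perth → Cairo
Cairo → Oslo
Oslo → Bogota
Bogota → Minsk
Minsk → Dakar
Dakar → Kigali
Kigali → Tokyo
Tokyo → Milan
Milan → Dubai
Dubai → Seoul
Milan → Kyoto
Kyoto → Sofia
Sofia → Quito
Milan → Lima
Lima → Paris
Paris → Doha
Doha → Porto
Porto → Vilnius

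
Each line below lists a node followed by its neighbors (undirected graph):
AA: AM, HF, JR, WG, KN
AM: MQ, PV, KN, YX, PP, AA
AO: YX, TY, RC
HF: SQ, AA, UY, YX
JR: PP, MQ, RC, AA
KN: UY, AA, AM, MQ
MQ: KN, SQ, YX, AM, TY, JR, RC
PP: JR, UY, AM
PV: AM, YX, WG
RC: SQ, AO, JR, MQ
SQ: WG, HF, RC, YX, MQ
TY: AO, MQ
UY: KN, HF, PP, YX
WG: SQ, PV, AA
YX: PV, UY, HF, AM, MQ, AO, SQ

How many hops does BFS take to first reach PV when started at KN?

2

Level 0: KN
Level 1: AA, AM, MQ, UY
Level 2: HF, JR, PP, PV, RC, SQ, TY, WG, YX
Level 3: AO
PV first appears at level 2.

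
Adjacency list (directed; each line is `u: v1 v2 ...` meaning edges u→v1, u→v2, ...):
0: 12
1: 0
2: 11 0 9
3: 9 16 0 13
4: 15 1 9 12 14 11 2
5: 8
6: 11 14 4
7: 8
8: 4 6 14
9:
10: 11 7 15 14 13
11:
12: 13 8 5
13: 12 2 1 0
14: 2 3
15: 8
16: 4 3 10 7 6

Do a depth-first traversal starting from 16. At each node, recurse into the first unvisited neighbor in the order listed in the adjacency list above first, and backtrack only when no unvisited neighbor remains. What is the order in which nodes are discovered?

16 -> 4 -> 15 -> 8 -> 6 -> 11 -> 14 -> 2 -> 0 -> 12 -> 13 -> 1 -> 5 -> 9 -> 3 -> 10 -> 7

Visit 16
16 → 4
4 → 15
15 → 8
8 → 6
6 → 11
6 → 14
14 → 2
2 → 0
0 → 12
12 → 13
13 → 1
12 → 5
2 → 9
14 → 3
16 → 10
10 → 7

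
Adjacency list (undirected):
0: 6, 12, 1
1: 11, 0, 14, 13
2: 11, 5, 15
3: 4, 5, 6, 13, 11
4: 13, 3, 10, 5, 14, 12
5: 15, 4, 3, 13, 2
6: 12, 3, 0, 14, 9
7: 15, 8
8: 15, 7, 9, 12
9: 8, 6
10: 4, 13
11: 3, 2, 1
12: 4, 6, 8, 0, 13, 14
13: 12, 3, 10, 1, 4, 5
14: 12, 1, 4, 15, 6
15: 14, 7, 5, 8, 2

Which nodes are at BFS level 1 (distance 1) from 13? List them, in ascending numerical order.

1, 3, 4, 5, 10, 12

Level 0: 13
Level 1: 1, 3, 4, 5, 10, 12
Level 2: 0, 2, 6, 8, 11, 14, 15
Level 3: 7, 9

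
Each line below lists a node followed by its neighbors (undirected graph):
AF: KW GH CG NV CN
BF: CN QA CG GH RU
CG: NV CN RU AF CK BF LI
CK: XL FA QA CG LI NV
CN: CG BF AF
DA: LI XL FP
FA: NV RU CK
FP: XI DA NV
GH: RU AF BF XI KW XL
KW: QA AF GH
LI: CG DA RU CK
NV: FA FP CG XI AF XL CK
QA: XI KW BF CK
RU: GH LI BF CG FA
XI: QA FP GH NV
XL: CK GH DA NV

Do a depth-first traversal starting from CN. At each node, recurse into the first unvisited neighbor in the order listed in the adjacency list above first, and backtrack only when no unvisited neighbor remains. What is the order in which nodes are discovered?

CN → CG → NV → FA → RU → GH → AF → KW → QA → XI → FP → DA → LI → CK → XL → BF

Visit CN
CN → CG
CG → NV
NV → FA
FA → RU
RU → GH
GH → AF
AF → KW
KW → QA
QA → XI
XI → FP
FP → DA
DA → LI
LI → CK
CK → XL
QA → BF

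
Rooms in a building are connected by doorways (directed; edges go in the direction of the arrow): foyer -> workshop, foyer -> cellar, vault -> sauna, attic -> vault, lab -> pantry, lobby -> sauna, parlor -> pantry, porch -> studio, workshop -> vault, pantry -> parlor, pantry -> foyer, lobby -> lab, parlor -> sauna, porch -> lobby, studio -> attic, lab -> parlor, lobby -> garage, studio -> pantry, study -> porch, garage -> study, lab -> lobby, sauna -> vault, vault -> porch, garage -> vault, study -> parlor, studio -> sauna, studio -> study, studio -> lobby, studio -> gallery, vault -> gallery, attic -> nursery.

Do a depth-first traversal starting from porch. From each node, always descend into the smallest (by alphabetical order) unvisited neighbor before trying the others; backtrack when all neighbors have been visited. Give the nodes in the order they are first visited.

Visit porch
porch → lobby
lobby → garage
garage → study
study → parlor
parlor → pantry
pantry → foyer
foyer → cellar
foyer → workshop
workshop → vault
vault → gallery
vault → sauna
lobby → lab
porch → studio
studio → attic
attic → nursery

porch lobby garage study parlor pantry foyer cellar workshop vault gallery sauna lab studio attic nursery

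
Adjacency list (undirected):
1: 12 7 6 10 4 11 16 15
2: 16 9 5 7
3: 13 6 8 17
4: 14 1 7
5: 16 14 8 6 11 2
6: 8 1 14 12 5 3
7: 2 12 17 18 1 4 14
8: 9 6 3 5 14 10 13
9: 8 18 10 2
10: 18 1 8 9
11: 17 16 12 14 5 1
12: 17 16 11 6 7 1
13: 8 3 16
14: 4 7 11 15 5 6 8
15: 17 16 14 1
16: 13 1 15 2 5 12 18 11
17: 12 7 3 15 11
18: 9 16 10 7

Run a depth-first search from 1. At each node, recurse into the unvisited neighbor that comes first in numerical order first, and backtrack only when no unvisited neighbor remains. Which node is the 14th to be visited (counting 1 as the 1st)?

Visit 1
1 → 4
4 → 7
7 → 2
2 → 5
5 → 6
6 → 3
3 → 8
8 → 9
9 → 10
10 → 18
18 → 16
16 → 11
11 → 12
12 → 17
17 → 15
15 → 14
16 → 13

Visit order: 1, 4, 7, 2, 5, 6, 3, 8, 9, 10, 18, 16, 11, 12, 17, 15, 14, 13

12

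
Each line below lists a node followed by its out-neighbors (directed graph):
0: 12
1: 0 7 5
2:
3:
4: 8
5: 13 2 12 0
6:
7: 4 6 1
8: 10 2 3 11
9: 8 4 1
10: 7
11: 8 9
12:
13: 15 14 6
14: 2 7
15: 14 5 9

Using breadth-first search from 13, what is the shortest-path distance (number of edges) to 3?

Level 0: 13
Level 1: 6, 14, 15
Level 2: 2, 5, 7, 9
Level 3: 0, 1, 4, 8, 12
Level 4: 3, 10, 11
3 first appears at level 4.

4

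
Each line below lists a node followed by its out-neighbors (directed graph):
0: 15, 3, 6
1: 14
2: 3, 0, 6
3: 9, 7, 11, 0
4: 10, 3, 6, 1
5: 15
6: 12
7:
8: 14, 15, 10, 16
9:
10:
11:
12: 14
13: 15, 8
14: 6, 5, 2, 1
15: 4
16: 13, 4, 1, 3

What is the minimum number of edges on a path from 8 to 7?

3

Level 0: 8
Level 1: 10, 14, 15, 16
Level 2: 1, 2, 3, 4, 5, 6, 13
Level 3: 0, 7, 9, 11, 12
7 first appears at level 3.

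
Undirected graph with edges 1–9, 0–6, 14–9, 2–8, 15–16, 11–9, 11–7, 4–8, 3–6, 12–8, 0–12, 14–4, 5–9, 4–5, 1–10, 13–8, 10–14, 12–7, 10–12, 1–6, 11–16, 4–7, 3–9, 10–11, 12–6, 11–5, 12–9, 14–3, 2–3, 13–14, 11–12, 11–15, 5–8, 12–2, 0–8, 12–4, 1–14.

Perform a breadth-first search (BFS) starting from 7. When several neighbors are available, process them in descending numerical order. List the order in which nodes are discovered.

7 → 12 → 11 → 4 → 10 → 9 → 8 → 6 → 2 → 0 → 16 → 15 → 5 → 14 → 1 → 3 → 13

Visit 7; enqueue 12, 11, 4 → queue [12, 11, 4]
Visit 12; enqueue 10, 9, 8, 6, 2, 0 → queue [11, 4, 10, 9, 8, 6, 2, 0]
Visit 11; enqueue 16, 15, 5 → queue [4, 10, 9, 8, 6, 2, 0, 16, 15, 5]
Visit 4; enqueue 14 → queue [10, 9, 8, 6, 2, 0, 16, 15, 5, 14]
Visit 10; enqueue 1 → queue [9, 8, 6, 2, 0, 16, 15, 5, 14, 1]
Visit 9; enqueue 3 → queue [8, 6, 2, 0, 16, 15, 5, 14, 1, 3]
Visit 8; enqueue 13 → queue [6, 2, 0, 16, 15, 5, 14, 1, 3, 13]
Visit 6 → queue [2, 0, 16, 15, 5, 14, 1, 3, 13]
Visit 2 → queue [0, 16, 15, 5, 14, 1, 3, 13]
Visit 0 → queue [16, 15, 5, 14, 1, 3, 13]
Visit 16 → queue [15, 5, 14, 1, 3, 13]
Visit 15 → queue [5, 14, 1, 3, 13]
Visit 5 → queue [14, 1, 3, 13]
Visit 14 → queue [1, 3, 13]
Visit 1 → queue [3, 13]
Visit 3 → queue [13]
Visit 13 → queue []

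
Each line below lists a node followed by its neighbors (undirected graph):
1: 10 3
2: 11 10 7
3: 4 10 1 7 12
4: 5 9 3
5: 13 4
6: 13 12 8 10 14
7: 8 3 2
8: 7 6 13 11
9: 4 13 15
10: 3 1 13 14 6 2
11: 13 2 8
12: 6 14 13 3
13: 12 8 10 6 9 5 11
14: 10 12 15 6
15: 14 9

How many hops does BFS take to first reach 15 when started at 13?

Level 0: 13
Level 1: 5, 6, 8, 9, 10, 11, 12
Level 2: 1, 2, 3, 4, 7, 14, 15
15 first appears at level 2.

2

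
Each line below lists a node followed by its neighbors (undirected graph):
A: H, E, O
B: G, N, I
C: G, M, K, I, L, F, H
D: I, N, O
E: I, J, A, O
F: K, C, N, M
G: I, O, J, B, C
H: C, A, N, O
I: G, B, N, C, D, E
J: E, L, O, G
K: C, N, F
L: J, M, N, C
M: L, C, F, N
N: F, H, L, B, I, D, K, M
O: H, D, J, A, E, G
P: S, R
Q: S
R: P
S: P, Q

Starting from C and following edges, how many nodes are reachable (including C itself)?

BFS from C visits: C, F, G, H, I, K, L, M, N, B, J, O, A, D, E
Reachable nodes: 15 of 19 total.

15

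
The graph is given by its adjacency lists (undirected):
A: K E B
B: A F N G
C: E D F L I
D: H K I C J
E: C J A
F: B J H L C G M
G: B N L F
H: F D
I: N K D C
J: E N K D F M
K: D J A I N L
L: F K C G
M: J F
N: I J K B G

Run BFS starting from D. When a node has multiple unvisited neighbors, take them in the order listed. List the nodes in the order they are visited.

Visit D; enqueue H, K, I, C, J → queue [H, K, I, C, J]
Visit H; enqueue F → queue [K, I, C, J, F]
Visit K; enqueue A, N, L → queue [I, C, J, F, A, N, L]
Visit I → queue [C, J, F, A, N, L]
Visit C; enqueue E → queue [J, F, A, N, L, E]
Visit J; enqueue M → queue [F, A, N, L, E, M]
Visit F; enqueue B, G → queue [A, N, L, E, M, B, G]
Visit A → queue [N, L, E, M, B, G]
Visit N → queue [L, E, M, B, G]
Visit L → queue [E, M, B, G]
Visit E → queue [M, B, G]
Visit M → queue [B, G]
Visit B → queue [G]
Visit G → queue []

D -> H -> K -> I -> C -> J -> F -> A -> N -> L -> E -> M -> B -> G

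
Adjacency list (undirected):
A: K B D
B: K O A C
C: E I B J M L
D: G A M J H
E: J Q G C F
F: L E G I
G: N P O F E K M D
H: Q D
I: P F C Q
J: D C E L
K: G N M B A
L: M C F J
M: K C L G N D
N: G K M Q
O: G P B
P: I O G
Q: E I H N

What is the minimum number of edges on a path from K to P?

2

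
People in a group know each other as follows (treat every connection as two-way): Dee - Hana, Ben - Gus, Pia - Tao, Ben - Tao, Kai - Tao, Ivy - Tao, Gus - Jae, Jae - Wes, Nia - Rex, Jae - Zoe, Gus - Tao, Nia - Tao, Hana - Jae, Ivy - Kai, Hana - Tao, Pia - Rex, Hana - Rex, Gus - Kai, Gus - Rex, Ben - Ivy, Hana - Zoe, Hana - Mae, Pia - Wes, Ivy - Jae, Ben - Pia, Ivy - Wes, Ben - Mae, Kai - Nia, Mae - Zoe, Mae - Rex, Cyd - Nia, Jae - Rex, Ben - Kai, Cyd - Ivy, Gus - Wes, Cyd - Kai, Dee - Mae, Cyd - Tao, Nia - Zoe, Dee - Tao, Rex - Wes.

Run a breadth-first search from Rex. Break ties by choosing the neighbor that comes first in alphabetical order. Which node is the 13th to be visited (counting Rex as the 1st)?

Visit Rex; enqueue Gus, Hana, Jae, Mae, Nia, Pia, Wes → queue [Gus, Hana, Jae, Mae, Nia, Pia, Wes]
Visit Gus; enqueue Ben, Kai, Tao → queue [Hana, Jae, Mae, Nia, Pia, Wes, Ben, Kai, Tao]
Visit Hana; enqueue Dee, Zoe → queue [Jae, Mae, Nia, Pia, Wes, Ben, Kai, Tao, Dee, Zoe]
Visit Jae; enqueue Ivy → queue [Mae, Nia, Pia, Wes, Ben, Kai, Tao, Dee, Zoe, Ivy]
Visit Mae → queue [Nia, Pia, Wes, Ben, Kai, Tao, Dee, Zoe, Ivy]
Visit Nia; enqueue Cyd → queue [Pia, Wes, Ben, Kai, Tao, Dee, Zoe, Ivy, Cyd]
Visit Pia → queue [Wes, Ben, Kai, Tao, Dee, Zoe, Ivy, Cyd]
Visit Wes → queue [Ben, Kai, Tao, Dee, Zoe, Ivy, Cyd]
Visit Ben → queue [Kai, Tao, Dee, Zoe, Ivy, Cyd]
Visit Kai → queue [Tao, Dee, Zoe, Ivy, Cyd]
Visit Tao → queue [Dee, Zoe, Ivy, Cyd]
Visit Dee → queue [Zoe, Ivy, Cyd]
Visit Zoe → queue [Ivy, Cyd]
Visit Ivy → queue [Cyd]
Visit Cyd → queue []

Visit order: Rex, Gus, Hana, Jae, Mae, Nia, Pia, Wes, Ben, Kai, Tao, Dee, Zoe, Ivy, Cyd

Zoe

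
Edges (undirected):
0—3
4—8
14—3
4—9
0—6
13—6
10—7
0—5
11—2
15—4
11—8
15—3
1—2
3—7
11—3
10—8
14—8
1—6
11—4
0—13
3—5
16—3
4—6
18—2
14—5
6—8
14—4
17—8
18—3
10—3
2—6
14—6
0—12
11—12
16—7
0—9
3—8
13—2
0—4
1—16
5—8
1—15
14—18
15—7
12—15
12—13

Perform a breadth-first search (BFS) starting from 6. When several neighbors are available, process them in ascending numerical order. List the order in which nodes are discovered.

6, 0, 1, 2, 4, 8, 13, 14, 3, 5, 9, 12, 15, 16, 11, 18, 10, 17, 7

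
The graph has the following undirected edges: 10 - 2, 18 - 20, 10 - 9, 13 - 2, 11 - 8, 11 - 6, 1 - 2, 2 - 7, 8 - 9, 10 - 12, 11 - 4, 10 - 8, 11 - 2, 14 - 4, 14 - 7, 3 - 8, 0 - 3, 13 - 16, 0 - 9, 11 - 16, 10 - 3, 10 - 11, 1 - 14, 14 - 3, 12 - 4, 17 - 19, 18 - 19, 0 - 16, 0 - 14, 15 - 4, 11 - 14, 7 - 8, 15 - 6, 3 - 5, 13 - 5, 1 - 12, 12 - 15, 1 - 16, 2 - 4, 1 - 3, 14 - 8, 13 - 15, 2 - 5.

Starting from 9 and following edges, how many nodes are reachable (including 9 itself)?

BFS from 9 visits: 9, 0, 8, 10, 3, 14, 16, 7, 11, 2, 12, 1, 5, 4, 13, 6, 15
Reachable nodes: 17 of 21 total.

17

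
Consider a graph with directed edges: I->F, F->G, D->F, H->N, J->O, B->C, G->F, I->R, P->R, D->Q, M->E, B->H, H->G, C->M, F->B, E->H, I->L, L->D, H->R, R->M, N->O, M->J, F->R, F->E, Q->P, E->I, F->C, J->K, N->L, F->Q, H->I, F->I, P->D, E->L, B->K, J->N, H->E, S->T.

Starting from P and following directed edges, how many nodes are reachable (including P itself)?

17

BFS from P visits: P, D, R, F, Q, M, B, C, E, G, I, J, H, K, L, N, O
Reachable nodes: 17 of 19 total.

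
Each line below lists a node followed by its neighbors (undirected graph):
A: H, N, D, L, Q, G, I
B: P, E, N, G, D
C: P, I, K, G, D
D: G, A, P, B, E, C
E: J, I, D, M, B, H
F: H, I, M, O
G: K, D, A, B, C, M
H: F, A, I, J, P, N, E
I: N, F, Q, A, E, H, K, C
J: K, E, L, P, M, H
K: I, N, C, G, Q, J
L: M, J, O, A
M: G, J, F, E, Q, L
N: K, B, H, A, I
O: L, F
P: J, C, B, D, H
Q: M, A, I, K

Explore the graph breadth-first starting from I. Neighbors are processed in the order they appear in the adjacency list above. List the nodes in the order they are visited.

I N F Q A E H K C B M O D L G J P

Visit I; enqueue N, F, Q, A, E, H, K, C → queue [N, F, Q, A, E, H, K, C]
Visit N; enqueue B → queue [F, Q, A, E, H, K, C, B]
Visit F; enqueue M, O → queue [Q, A, E, H, K, C, B, M, O]
Visit Q → queue [A, E, H, K, C, B, M, O]
Visit A; enqueue D, L, G → queue [E, H, K, C, B, M, O, D, L, G]
Visit E; enqueue J → queue [H, K, C, B, M, O, D, L, G, J]
Visit H; enqueue P → queue [K, C, B, M, O, D, L, G, J, P]
Visit K → queue [C, B, M, O, D, L, G, J, P]
Visit C → queue [B, M, O, D, L, G, J, P]
Visit B → queue [M, O, D, L, G, J, P]
Visit M → queue [O, D, L, G, J, P]
Visit O → queue [D, L, G, J, P]
Visit D → queue [L, G, J, P]
Visit L → queue [G, J, P]
Visit G → queue [J, P]
Visit J → queue [P]
Visit P → queue []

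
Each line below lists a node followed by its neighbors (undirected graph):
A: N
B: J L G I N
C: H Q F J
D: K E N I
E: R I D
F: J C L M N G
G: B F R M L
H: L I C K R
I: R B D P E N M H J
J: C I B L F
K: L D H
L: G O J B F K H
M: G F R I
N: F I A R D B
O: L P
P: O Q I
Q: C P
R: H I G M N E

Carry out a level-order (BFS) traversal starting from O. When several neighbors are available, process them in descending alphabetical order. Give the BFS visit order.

Visit O; enqueue P, L → queue [P, L]
Visit P; enqueue Q, I → queue [L, Q, I]
Visit L; enqueue K, J, H, G, F, B → queue [Q, I, K, J, H, G, F, B]
Visit Q; enqueue C → queue [I, K, J, H, G, F, B, C]
Visit I; enqueue R, N, M, E, D → queue [K, J, H, G, F, B, C, R, N, M, E, D]
Visit K → queue [J, H, G, F, B, C, R, N, M, E, D]
Visit J → queue [H, G, F, B, C, R, N, M, E, D]
Visit H → queue [G, F, B, C, R, N, M, E, D]
Visit G → queue [F, B, C, R, N, M, E, D]
Visit F → queue [B, C, R, N, M, E, D]
Visit B → queue [C, R, N, M, E, D]
Visit C → queue [R, N, M, E, D]
Visit R → queue [N, M, E, D]
Visit N; enqueue A → queue [M, E, D, A]
Visit M → queue [E, D, A]
Visit E → queue [D, A]
Visit D → queue [A]
Visit A → queue []

O P L Q I K J H G F B C R N M E D A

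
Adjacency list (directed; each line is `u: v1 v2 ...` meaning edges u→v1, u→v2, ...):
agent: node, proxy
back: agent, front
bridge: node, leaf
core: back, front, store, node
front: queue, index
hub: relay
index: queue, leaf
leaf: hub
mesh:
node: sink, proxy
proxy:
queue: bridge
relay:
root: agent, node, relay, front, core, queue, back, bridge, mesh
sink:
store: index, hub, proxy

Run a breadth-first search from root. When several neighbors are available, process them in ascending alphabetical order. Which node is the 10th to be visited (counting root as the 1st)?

Visit root; enqueue agent, back, bridge, core, front, mesh, node, queue, relay → queue [agent, back, bridge, core, front, mesh, node, queue, relay]
Visit agent; enqueue proxy → queue [back, bridge, core, front, mesh, node, queue, relay, proxy]
Visit back → queue [bridge, core, front, mesh, node, queue, relay, proxy]
Visit bridge; enqueue leaf → queue [core, front, mesh, node, queue, relay, proxy, leaf]
Visit core; enqueue store → queue [front, mesh, node, queue, relay, proxy, leaf, store]
Visit front; enqueue index → queue [mesh, node, queue, relay, proxy, leaf, store, index]
Visit mesh → queue [node, queue, relay, proxy, leaf, store, index]
Visit node; enqueue sink → queue [queue, relay, proxy, leaf, store, index, sink]
Visit queue → queue [relay, proxy, leaf, store, index, sink]
Visit relay → queue [proxy, leaf, store, index, sink]
Visit proxy → queue [leaf, store, index, sink]
Visit leaf; enqueue hub → queue [store, index, sink, hub]
Visit store → queue [index, sink, hub]
Visit index → queue [sink, hub]
Visit sink → queue [hub]
Visit hub → queue []

Visit order: root, agent, back, bridge, core, front, mesh, node, queue, relay, proxy, leaf, store, index, sink, hub

relay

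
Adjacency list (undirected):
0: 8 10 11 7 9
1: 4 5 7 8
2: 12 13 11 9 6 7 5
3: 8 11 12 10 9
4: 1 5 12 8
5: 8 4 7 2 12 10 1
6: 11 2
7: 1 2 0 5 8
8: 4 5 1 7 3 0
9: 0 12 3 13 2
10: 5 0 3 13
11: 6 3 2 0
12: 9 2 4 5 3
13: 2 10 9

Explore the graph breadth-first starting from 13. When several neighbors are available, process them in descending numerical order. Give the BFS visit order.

13 10 9 2 5 3 0 12 11 7 6 8 4 1

Visit 13; enqueue 10, 9, 2 → queue [10, 9, 2]
Visit 10; enqueue 5, 3, 0 → queue [9, 2, 5, 3, 0]
Visit 9; enqueue 12 → queue [2, 5, 3, 0, 12]
Visit 2; enqueue 11, 7, 6 → queue [5, 3, 0, 12, 11, 7, 6]
Visit 5; enqueue 8, 4, 1 → queue [3, 0, 12, 11, 7, 6, 8, 4, 1]
Visit 3 → queue [0, 12, 11, 7, 6, 8, 4, 1]
Visit 0 → queue [12, 11, 7, 6, 8, 4, 1]
Visit 12 → queue [11, 7, 6, 8, 4, 1]
Visit 11 → queue [7, 6, 8, 4, 1]
Visit 7 → queue [6, 8, 4, 1]
Visit 6 → queue [8, 4, 1]
Visit 8 → queue [4, 1]
Visit 4 → queue [1]
Visit 1 → queue []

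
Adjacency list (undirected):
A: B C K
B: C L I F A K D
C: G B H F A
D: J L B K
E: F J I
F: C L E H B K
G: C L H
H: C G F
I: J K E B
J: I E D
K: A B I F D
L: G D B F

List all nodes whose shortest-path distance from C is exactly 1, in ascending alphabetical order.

A, B, F, G, H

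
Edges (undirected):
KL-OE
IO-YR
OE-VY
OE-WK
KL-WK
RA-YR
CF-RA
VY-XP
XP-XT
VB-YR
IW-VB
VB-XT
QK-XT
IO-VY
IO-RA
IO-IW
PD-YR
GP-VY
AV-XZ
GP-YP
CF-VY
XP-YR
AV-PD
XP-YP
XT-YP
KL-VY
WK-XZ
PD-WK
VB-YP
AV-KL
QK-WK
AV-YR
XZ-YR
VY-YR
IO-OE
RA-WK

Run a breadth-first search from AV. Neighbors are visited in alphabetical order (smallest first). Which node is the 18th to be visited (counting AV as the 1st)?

YP

Visit AV; enqueue KL, PD, XZ, YR → queue [KL, PD, XZ, YR]
Visit KL; enqueue OE, VY, WK → queue [PD, XZ, YR, OE, VY, WK]
Visit PD → queue [XZ, YR, OE, VY, WK]
Visit XZ → queue [YR, OE, VY, WK]
Visit YR; enqueue IO, RA, VB, XP → queue [OE, VY, WK, IO, RA, VB, XP]
Visit OE → queue [VY, WK, IO, RA, VB, XP]
Visit VY; enqueue CF, GP → queue [WK, IO, RA, VB, XP, CF, GP]
Visit WK; enqueue QK → queue [IO, RA, VB, XP, CF, GP, QK]
Visit IO; enqueue IW → queue [RA, VB, XP, CF, GP, QK, IW]
Visit RA → queue [VB, XP, CF, GP, QK, IW]
Visit VB; enqueue XT, YP → queue [XP, CF, GP, QK, IW, XT, YP]
Visit XP → queue [CF, GP, QK, IW, XT, YP]
Visit CF → queue [GP, QK, IW, XT, YP]
Visit GP → queue [QK, IW, XT, YP]
Visit QK → queue [IW, XT, YP]
Visit IW → queue [XT, YP]
Visit XT → queue [YP]
Visit YP → queue []

Visit order: AV, KL, PD, XZ, YR, OE, VY, WK, IO, RA, VB, XP, CF, GP, QK, IW, XT, YP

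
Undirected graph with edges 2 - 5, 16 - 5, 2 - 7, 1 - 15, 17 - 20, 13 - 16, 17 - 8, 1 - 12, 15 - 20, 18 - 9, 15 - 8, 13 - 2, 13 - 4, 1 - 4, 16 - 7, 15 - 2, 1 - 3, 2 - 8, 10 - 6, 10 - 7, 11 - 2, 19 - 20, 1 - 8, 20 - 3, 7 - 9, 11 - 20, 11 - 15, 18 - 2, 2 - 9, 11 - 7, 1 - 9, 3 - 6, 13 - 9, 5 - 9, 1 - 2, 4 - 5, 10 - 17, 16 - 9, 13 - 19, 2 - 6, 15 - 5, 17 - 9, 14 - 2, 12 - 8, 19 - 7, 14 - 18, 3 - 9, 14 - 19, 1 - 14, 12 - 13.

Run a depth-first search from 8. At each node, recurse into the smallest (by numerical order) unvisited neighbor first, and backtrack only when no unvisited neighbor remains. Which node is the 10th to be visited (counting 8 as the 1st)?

10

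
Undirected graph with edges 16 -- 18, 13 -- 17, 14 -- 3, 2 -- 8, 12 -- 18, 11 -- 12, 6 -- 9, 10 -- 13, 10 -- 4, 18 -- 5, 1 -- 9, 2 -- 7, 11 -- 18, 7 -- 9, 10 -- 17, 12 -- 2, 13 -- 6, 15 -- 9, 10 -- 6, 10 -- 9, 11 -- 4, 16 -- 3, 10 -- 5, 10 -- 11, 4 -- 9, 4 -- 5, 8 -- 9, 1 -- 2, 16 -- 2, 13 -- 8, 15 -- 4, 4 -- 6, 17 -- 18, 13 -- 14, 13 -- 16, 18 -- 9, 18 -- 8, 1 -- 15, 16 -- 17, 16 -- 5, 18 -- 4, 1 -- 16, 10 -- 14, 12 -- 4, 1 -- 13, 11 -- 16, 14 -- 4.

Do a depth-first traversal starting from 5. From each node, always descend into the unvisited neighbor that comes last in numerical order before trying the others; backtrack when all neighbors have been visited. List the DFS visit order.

5, 18, 17, 16, 13, 14, 10, 11, 12, 4, 15, 9, 8, 2, 7, 1, 6, 3

Visit 5
5 → 18
18 → 17
17 → 16
16 → 13
13 → 14
14 → 10
10 → 11
11 → 12
12 → 4
4 → 15
15 → 9
9 → 8
8 → 2
2 → 7
2 → 1
9 → 6
14 → 3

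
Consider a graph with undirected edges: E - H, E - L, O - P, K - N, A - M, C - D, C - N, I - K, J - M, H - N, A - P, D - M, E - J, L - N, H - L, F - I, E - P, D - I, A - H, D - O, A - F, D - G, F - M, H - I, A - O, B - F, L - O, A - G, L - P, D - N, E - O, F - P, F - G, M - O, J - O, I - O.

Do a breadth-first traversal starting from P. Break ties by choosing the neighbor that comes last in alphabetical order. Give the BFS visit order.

Visit P; enqueue O, L, F, E, A → queue [O, L, F, E, A]
Visit O; enqueue M, J, I, D → queue [L, F, E, A, M, J, I, D]
Visit L; enqueue N, H → queue [F, E, A, M, J, I, D, N, H]
Visit F; enqueue G, B → queue [E, A, M, J, I, D, N, H, G, B]
Visit E → queue [A, M, J, I, D, N, H, G, B]
Visit A → queue [M, J, I, D, N, H, G, B]
Visit M → queue [J, I, D, N, H, G, B]
Visit J → queue [I, D, N, H, G, B]
Visit I; enqueue K → queue [D, N, H, G, B, K]
Visit D; enqueue C → queue [N, H, G, B, K, C]
Visit N → queue [H, G, B, K, C]
Visit H → queue [G, B, K, C]
Visit G → queue [B, K, C]
Visit B → queue [K, C]
Visit K → queue [C]
Visit C → queue []

P, O, L, F, E, A, M, J, I, D, N, H, G, B, K, C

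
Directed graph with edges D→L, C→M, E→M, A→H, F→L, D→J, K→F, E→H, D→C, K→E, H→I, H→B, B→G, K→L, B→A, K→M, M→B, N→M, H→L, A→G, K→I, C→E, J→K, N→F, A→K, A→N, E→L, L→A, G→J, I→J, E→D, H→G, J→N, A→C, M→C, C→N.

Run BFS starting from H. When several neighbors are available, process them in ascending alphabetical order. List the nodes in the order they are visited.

Visit H; enqueue B, G, I, L → queue [B, G, I, L]
Visit B; enqueue A → queue [G, I, L, A]
Visit G; enqueue J → queue [I, L, A, J]
Visit I → queue [L, A, J]
Visit L → queue [A, J]
Visit A; enqueue C, K, N → queue [J, C, K, N]
Visit J → queue [C, K, N]
Visit C; enqueue E, M → queue [K, N, E, M]
Visit K; enqueue F → queue [N, E, M, F]
Visit N → queue [E, M, F]
Visit E; enqueue D → queue [M, F, D]
Visit M → queue [F, D]
Visit F → queue [D]
Visit D → queue []

H -> B -> G -> I -> L -> A -> J -> C -> K -> N -> E -> M -> F -> D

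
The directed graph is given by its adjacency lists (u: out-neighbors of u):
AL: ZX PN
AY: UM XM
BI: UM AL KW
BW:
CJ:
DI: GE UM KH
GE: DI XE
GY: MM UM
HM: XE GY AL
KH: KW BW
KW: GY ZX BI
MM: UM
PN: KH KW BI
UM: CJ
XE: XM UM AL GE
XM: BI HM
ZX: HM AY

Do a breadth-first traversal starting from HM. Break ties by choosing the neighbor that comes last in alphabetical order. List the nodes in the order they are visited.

HM -> XE -> GY -> AL -> XM -> UM -> GE -> MM -> ZX -> PN -> BI -> CJ -> DI -> AY -> KW -> KH -> BW

Visit HM; enqueue XE, GY, AL → queue [XE, GY, AL]
Visit XE; enqueue XM, UM, GE → queue [GY, AL, XM, UM, GE]
Visit GY; enqueue MM → queue [AL, XM, UM, GE, MM]
Visit AL; enqueue ZX, PN → queue [XM, UM, GE, MM, ZX, PN]
Visit XM; enqueue BI → queue [UM, GE, MM, ZX, PN, BI]
Visit UM; enqueue CJ → queue [GE, MM, ZX, PN, BI, CJ]
Visit GE; enqueue DI → queue [MM, ZX, PN, BI, CJ, DI]
Visit MM → queue [ZX, PN, BI, CJ, DI]
Visit ZX; enqueue AY → queue [PN, BI, CJ, DI, AY]
Visit PN; enqueue KW, KH → queue [BI, CJ, DI, AY, KW, KH]
Visit BI → queue [CJ, DI, AY, KW, KH]
Visit CJ → queue [DI, AY, KW, KH]
Visit DI → queue [AY, KW, KH]
Visit AY → queue [KW, KH]
Visit KW → queue [KH]
Visit KH; enqueue BW → queue [BW]
Visit BW → queue []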